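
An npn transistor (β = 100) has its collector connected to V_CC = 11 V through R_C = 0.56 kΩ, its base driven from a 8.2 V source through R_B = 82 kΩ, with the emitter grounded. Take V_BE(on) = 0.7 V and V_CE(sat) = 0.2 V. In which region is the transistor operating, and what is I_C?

Assume active. Base-emitter loop: I_B = (V_BB − V_BE)/R_B = (8.2 − 0.7)/82 = 0.0915 mA.
I_C = β·I_B = 100×0.0915 = 9.15 mA.
V_CE = V_CC − I_C·R_C = 11 − 9.15×0.56 = 5.88 V > V_CE(sat), so the active-region assumption holds.

active; I_C ≈ 9.1 mA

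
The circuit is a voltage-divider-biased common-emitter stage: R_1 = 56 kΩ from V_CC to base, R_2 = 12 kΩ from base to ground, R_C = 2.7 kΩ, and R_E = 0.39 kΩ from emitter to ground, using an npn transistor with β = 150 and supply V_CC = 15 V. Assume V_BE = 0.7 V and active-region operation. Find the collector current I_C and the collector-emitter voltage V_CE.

Thevenize the base divider: V_Th = V_CC·R_2/(R_1+R_2) = 15×12/68 = 2.65 V, R_Th = R_1‖R_2 = 9.88 kΩ.
Base-emitter loop: V_Th = I_B·R_Th + V_BE + (β+1)I_B·R_E, so I_B = (2.65 − 0.7) / (9.88 + 151×0.39) = 0.0283 mA.
I_C = β·I_B = 150×0.0283 = 4.25 mA, and I_E = (β+1)I_B = 4.28 mA.
V_CE = V_CC − I_C·R_C − I_E·R_E = 15 − 4.25×2.7 − 4.28×0.39 = 1.87 V.
V_CE = 1.87 V > 0.2 V confirms active-region operation.

I_C ≈ 4.2 mA, V_CE ≈ 1.9 V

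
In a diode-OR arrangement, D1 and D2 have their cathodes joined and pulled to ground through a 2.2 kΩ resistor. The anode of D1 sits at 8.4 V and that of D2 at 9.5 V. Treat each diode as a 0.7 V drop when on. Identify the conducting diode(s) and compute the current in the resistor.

Only D2 conducts; I_R ≈ 4 mA

Assume both conduct. Then node N would need to be at both 8.4−0.7 = 7.7 V and 9.5−0.7 = 8.8 V, which is impossible.
Assume only D2 conducts: V_N = 9.5 − 0.7 = 8.8 V, so I_R = 8.8/2.2 = 4 mA.
Check D1: its anode-to-cathode voltage is 8.4 − 8.8 = -0.4 V < 0.7 V, so it is off. The assumption is consistent.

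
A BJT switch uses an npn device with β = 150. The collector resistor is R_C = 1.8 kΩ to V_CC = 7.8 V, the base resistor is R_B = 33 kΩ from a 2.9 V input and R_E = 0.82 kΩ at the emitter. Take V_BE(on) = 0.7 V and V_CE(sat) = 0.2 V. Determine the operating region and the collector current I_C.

active; I_C ≈ 2.1 mA

Assume active. Base-emitter loop: I_B = (V_BB − V_BE)/(R_B + (β+1)R_E) = (2.9 − 0.7)/(33 + 151×0.82) = 0.014 mA.
I_C = β·I_B = 150×0.014 = 2.1 mA.
V_CE = V_CC − I_C·R_C − I_E·R_E = 7.8 − 2.1×1.8 − 2.12×0.82 = 2.28 V > V_CE(sat), so the active-region assumption holds.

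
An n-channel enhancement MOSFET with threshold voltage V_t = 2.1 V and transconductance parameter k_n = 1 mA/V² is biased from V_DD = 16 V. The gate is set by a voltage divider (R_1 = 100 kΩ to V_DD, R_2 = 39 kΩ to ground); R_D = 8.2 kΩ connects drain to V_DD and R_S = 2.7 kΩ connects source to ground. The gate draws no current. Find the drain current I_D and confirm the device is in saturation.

I_D ≈ 0.51 mA

V_G = V_DD·R_2/(R_1+R_2) = 16×39/139 = 4.49 V.
Assume saturation: I_D = (k_n/2)(V_GS − V_t)² with V_GS = V_G − I_D·R_S = 4.49 − 2.7·I_D.
Substituting gives 3.65·I_D² − 7.45·I_D + 2.85 = 0, with roots I_D = 0.511 or 1.53 mA.
The root I_D = 1.53 mA gives V_GS = 0.349 V ≤ V_t, so take I_D = 0.511 mA.
Then V_GS = 3.11 V and V_DS = V_DD − I_D(R_D+R_S) = 16 − 0.511×10.9 = 10.4 V.
Saturation requires V_DS ≥ V_GS − V_t = 1.01 V; 10.4 ≥ 1.01 ✓.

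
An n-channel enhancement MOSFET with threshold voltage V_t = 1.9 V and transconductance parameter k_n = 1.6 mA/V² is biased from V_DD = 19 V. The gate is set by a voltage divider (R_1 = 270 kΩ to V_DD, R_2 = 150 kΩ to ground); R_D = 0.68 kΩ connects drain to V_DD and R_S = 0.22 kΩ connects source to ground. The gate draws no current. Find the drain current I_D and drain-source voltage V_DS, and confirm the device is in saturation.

V_G = V_DD·R_2/(R_1+R_2) = 19×150/420 = 6.79 V.
Assume saturation: I_D = (k_n/2)(V_GS − V_t)² with V_GS = V_G − I_D·R_S = 6.79 − 0.22·I_D.
Substituting gives 0.0387·I_D² − 2.72·I_D + 19.1 = 0, with roots I_D = 7.91 or 62.3 mA.
The root I_D = 62.3 mA gives V_GS = -6.93 V ≤ V_t, so take I_D = 7.91 mA.
Then V_GS = 5.04 V and V_DS = V_DD − I_D(R_D+R_S) = 19 − 7.91×0.9 = 11.9 V.
Saturation requires V_DS ≥ V_GS − V_t = 3.14 V; 11.9 ≥ 3.14 ✓.

I_D ≈ 7.9 mA, V_DS ≈ 12 V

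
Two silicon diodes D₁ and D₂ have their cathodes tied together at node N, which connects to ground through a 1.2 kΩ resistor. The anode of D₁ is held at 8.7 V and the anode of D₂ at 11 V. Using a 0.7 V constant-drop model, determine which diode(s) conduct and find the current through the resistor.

Only D₂ conducts; I_R ≈ 8.6 mA

Assume both conduct. Then node N would need to be at both 8.7−0.7 = 8 V and 11−0.7 = 10.3 V, which is impossible.
Assume only D₂ conducts: V_N = 11 − 0.7 = 10.3 V, so I_R = 10.3/1.2 = 8.58 mA.
Check D₁: its anode-to-cathode voltage is 8.7 − 10.3 = -1.6 V < 0.7 V, so it is off. The assumption is consistent.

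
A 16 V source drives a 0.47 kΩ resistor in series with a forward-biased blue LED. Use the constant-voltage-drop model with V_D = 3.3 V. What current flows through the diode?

KVL around the loop: 16 = V_D + I·R = 3.3 + I × 0.47 kΩ.
So I = (16 − 3.3) / 0.47 kΩ = 12.7 / 0.47 = 27 mA.

I ≈ 27 mA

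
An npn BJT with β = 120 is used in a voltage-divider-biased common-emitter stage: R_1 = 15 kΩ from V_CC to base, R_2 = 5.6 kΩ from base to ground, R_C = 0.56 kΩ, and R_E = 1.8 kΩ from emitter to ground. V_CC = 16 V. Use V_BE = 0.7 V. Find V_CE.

V_CE ≈ 11 V

Thevenize the base divider: V_Th = V_CC·R_2/(R_1+R_2) = 16×5.6/20.6 = 4.35 V, R_Th = R_1‖R_2 = 4.08 kΩ.
Base-emitter loop: V_Th = I_B·R_Th + V_BE + (β+1)I_B·R_E, so I_B = (4.35 − 0.7) / (4.08 + 121×1.8) = 0.0164 mA.
I_C = β·I_B = 120×0.0164 = 1.97 mA, and I_E = (β+1)I_B = 1.99 mA.
V_CE = V_CC − I_C·R_C − I_E·R_E = 16 − 1.97×0.56 − 1.99×1.8 = 11.3 V.
V_CE = 11.3 V > 0.2 V confirms active-region operation.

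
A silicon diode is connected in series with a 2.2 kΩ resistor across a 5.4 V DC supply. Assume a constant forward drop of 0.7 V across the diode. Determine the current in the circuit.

KVL around the loop: 5.4 = V_D + I·R = 0.7 + I × 2.2 kΩ.
So I = (5.4 − 0.7) / 2.2 kΩ = 4.7 / 2.2 = 2.14 mA.

I ≈ 2.1 mA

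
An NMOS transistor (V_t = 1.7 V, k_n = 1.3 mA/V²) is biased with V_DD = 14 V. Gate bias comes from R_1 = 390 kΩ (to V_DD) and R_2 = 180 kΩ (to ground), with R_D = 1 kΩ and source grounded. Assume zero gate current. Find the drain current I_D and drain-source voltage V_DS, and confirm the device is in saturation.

I_D ≈ 4.8 mA, V_DS ≈ 9.2 V

V_G = V_DD·R_2/(R_1+R_2) = 14×180/570 = 4.42 V. With the source grounded, V_GS = V_G = 4.42 V.
Assume saturation: I_D = (k_n/2)(V_GS − V_t)² = (1.3/2)×(4.42 − 1.7)² = 0.65×2.72² = 4.81 mA.
V_DS = V_DD − I_D·R_D = 14 − 4.81×1 = 9.19 V.
Saturation requires V_DS ≥ V_GS − V_t = 2.72 V; 9.19 ≥ 2.72 ✓.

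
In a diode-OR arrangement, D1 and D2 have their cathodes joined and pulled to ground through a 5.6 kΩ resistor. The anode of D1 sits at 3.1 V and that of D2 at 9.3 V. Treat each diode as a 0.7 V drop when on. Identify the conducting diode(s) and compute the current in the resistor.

Assume both conduct. Then node N would need to be at both 3.1−0.7 = 2.4 V and 9.3−0.7 = 8.6 V, which is impossible.
Assume only D2 conducts: V_N = 9.3 − 0.7 = 8.6 V, so I_R = 8.6/5.6 = 1.54 mA.
Check D1: its anode-to-cathode voltage is 3.1 − 8.6 = -5.5 V < 0.7 V, so it is off. The assumption is consistent.

Only D2 conducts; I_R ≈ 1.5 mA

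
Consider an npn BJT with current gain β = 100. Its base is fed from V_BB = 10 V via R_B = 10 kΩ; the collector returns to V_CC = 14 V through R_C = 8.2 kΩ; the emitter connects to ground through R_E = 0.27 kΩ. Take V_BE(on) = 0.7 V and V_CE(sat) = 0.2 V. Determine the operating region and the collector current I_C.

saturation; I_C ≈ 1.6 mA

Assume active: I_B = (10 − 0.7)/(10 + 101×0.27) = 0.25 mA, I_C = β·I_B = 25 mA.
Then V_CE = 14 − 25×8.2 − 25.2×0.27 = -197 V < 0.2 V — the active assumption fails.
Re-solve with V_CE = 0.2 V. KCL at the emitter: V_E/R_E = (V_BB−0.7−V_E)/R_B + (V_CC−0.2−V_E)/R_C, giving V_E = 0.666 V.
I_C = (V_CC − 0.2 − V_E)/R_C = (13.8 − 0.666)/8.2 = 1.6 mA.
Check: I_B = (9.3 − 0.666)/10 = 0.863 mA, and β·I_B = 86.3 mA > I_C, confirming saturation.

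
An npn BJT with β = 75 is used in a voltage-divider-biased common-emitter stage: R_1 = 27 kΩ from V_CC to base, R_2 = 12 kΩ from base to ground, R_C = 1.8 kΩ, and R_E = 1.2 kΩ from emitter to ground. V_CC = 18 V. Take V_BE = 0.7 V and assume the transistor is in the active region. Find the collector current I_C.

Thevenize the base divider: V_Th = V_CC·R_2/(R_1+R_2) = 18×12/39 = 5.54 V, R_Th = R_1‖R_2 = 8.31 kΩ.
Base-emitter loop: V_Th = I_B·R_Th + V_BE + (β+1)I_B·R_E, so I_B = (5.54 − 0.7) / (8.31 + 76×1.2) = 0.0486 mA.
I_C = β·I_B = 75×0.0486 = 3.65 mA, and I_E = (β+1)I_B = 3.7 mA.
V_CE = V_CC − I_C·R_C − I_E·R_E = 18 − 3.65×1.8 − 3.7×1.2 = 7 V.
V_CE = 7 V > 0.2 V confirms active-region operation.

I_C ≈ 3.6 mA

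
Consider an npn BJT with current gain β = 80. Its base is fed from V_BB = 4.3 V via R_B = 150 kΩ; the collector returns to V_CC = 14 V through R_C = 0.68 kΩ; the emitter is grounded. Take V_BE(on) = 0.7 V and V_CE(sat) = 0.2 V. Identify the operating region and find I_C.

Assume active. Base-emitter loop: I_B = (V_BB − V_BE)/R_B = (4.3 − 0.7)/150 = 0.024 mA.
I_C = β·I_B = 80×0.024 = 1.92 mA.
V_CE = V_CC − I_C·R_C = 14 − 1.92×0.68 = 12.7 V > V_CE(sat), so the active-region assumption holds.

active; I_C ≈ 1.9 mA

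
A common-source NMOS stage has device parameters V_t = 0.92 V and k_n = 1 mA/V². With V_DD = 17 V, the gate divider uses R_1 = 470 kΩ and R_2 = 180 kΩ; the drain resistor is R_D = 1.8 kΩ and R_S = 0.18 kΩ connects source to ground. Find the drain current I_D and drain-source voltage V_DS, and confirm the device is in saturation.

I_D ≈ 4.5 mA, V_DS ≈ 8.2 V

V_G = V_DD·R_2/(R_1+R_2) = 17×180/650 = 4.71 V.
Assume saturation: I_D = (k_n/2)(V_GS − V_t)² with V_GS = V_G − I_D·R_S = 4.71 − 0.18·I_D.
Substituting gives 0.0162·I_D² − 1.68·I_D + 7.17 = 0, with roots I_D = 4.46 or 99.4 mA.
The root I_D = 99.4 mA gives V_GS = -13.2 V ≤ V_t, so take I_D = 4.46 mA.
Then V_GS = 3.91 V and V_DS = V_DD − I_D(R_D+R_S) = 17 − 4.46×1.98 = 8.18 V.
Saturation requires V_DS ≥ V_GS − V_t = 2.99 V; 8.18 ≥ 2.99 ✓.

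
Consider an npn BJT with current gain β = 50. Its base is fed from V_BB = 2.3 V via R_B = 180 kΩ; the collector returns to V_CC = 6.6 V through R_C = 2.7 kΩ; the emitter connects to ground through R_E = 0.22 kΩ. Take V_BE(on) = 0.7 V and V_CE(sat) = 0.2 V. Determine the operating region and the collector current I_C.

Assume active. Base-emitter loop: I_B = (V_BB − V_BE)/(R_B + (β+1)R_E) = (2.3 − 0.7)/(180 + 51×0.22) = 0.00837 mA.
I_C = β·I_B = 50×0.00837 = 0.418 mA.
V_CE = V_CC − I_C·R_C − I_E·R_E = 6.6 − 0.418×2.7 − 0.427×0.22 = 5.38 V > V_CE(sat), so the active-region assumption holds.

active; I_C ≈ 0.42 mA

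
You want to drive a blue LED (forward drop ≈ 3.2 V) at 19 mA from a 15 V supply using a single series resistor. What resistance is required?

R ≈ 0.62 kΩ

The resistor drops V_S − V_D = 15 − 3.2 = 11.8 V at 19 mA.
R = 11.8 V / 19 mA = 0.621 kΩ.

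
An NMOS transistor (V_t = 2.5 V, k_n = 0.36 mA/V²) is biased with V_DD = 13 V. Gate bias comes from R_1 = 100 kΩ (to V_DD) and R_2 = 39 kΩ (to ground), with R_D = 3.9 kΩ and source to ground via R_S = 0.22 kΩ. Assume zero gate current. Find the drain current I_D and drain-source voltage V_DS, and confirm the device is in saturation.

I_D ≈ 0.22 mA, V_DS ≈ 12 V

V_G = V_DD·R_2/(R_1+R_2) = 13×39/139 = 3.65 V.
Assume saturation: I_D = (k_n/2)(V_GS − V_t)² with V_GS = V_G − I_D·R_S = 3.65 − 0.22·I_D.
Substituting gives 0.00871·I_D² − 1.09·I_D + 0.237 = 0, with roots I_D = 0.218 or 125 mA.
The root I_D = 125 mA gives V_GS = -23.9 V ≤ V_t, so take I_D = 0.218 mA.
Then V_GS = 3.6 V and V_DS = V_DD − I_D(R_D+R_S) = 13 − 0.218×4.12 = 12.1 V.
Saturation requires V_DS ≥ V_GS − V_t = 1.1 V; 12.1 ≥ 1.1 ✓.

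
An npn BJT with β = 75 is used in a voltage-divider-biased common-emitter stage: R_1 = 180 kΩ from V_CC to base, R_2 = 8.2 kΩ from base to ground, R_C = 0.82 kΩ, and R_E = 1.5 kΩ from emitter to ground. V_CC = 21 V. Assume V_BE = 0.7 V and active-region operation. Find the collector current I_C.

I_C ≈ 0.13 mA

Thevenize the base divider: V_Th = V_CC·R_2/(R_1+R_2) = 21×8.2/188 = 0.915 V, R_Th = R_1‖R_2 = 7.84 kΩ.
Base-emitter loop: V_Th = I_B·R_Th + V_BE + (β+1)I_B·R_E, so I_B = (0.915 − 0.7) / (7.84 + 76×1.5) = 0.00176 mA.
I_C = β·I_B = 75×0.00176 = 0.132 mA, and I_E = (β+1)I_B = 0.134 mA.
V_CE = V_CC − I_C·R_C − I_E·R_E = 21 − 0.132×0.82 − 0.134×1.5 = 20.7 V.
V_CE = 20.7 V > 0.2 V confirms active-region operation.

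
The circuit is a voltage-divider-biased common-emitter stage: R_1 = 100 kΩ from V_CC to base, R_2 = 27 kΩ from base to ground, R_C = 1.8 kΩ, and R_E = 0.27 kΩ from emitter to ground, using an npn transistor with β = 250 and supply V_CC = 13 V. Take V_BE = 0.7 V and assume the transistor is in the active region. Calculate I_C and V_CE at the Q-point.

Thevenize the base divider: V_Th = V_CC·R_2/(R_1+R_2) = 13×27/127 = 2.76 V, R_Th = R_1‖R_2 = 21.3 kΩ.
Base-emitter loop: V_Th = I_B·R_Th + V_BE + (β+1)I_B·R_E, so I_B = (2.76 − 0.7) / (21.3 + 251×0.27) = 0.0232 mA.
I_C = β·I_B = 250×0.0232 = 5.8 mA, and I_E = (β+1)I_B = 5.82 mA.
V_CE = V_CC − I_C·R_C − I_E·R_E = 13 − 5.8×1.8 − 5.82×0.27 = 0.998 V.
V_CE = 0.998 V > 0.2 V confirms active-region operation.

I_C ≈ 5.8 mA, V_CE ≈ 1 V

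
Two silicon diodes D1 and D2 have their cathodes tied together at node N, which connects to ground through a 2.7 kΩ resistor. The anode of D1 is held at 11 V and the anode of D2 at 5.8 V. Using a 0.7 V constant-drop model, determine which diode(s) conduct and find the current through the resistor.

Only D1 conducts; I_R ≈ 3.8 mA

Assume both conduct. Then node N would need to be at both 11−0.7 = 10.3 V and 5.8−0.7 = 5.1 V, which is impossible.
Assume only D1 conducts: V_N = 11 − 0.7 = 10.3 V, so I_R = 10.3/2.7 = 3.81 mA.
Check D2: its anode-to-cathode voltage is 5.8 − 10.3 = -4.5 V < 0.7 V, so it is off. The assumption is consistent.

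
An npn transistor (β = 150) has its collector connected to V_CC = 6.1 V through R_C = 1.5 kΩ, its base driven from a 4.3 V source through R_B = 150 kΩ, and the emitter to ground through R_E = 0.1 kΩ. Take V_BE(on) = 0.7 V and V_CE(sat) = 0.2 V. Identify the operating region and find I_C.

active; I_C ≈ 3.3 mA

Assume active. Base-emitter loop: I_B = (V_BB − V_BE)/(R_B + (β+1)R_E) = (4.3 − 0.7)/(150 + 151×0.1) = 0.0218 mA.
I_C = β·I_B = 150×0.0218 = 3.27 mA.
V_CE = V_CC − I_C·R_C − I_E·R_E = 6.1 − 3.27×1.5 − 3.29×0.1 = 0.865 V > V_CE(sat), so the active-region assumption holds.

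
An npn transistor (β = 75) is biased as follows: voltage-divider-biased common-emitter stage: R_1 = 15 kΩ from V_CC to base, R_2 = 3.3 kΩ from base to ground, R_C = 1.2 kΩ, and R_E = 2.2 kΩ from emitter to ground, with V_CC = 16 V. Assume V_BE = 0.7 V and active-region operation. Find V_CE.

Thevenize the base divider: V_Th = V_CC·R_2/(R_1+R_2) = 16×3.3/18.3 = 2.89 V, R_Th = R_1‖R_2 = 2.7 kΩ.
Base-emitter loop: V_Th = I_B·R_Th + V_BE + (β+1)I_B·R_E, so I_B = (2.89 − 0.7) / (2.7 + 76×2.2) = 0.0129 mA.
I_C = β·I_B = 75×0.0129 = 0.965 mA, and I_E = (β+1)I_B = 0.977 mA.
V_CE = V_CC − I_C·R_C − I_E·R_E = 16 − 0.965×1.2 − 0.977×2.2 = 12.7 V.
V_CE = 12.7 V > 0.2 V confirms active-region operation.

V_CE ≈ 13 V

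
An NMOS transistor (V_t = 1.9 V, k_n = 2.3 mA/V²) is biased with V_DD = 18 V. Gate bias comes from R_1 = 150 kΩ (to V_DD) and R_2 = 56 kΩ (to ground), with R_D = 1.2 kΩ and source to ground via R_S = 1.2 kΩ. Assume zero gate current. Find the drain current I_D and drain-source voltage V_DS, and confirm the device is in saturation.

I_D ≈ 1.5 mA, V_DS ≈ 14 V

V_G = V_DD·R_2/(R_1+R_2) = 18×56/206 = 4.89 V.
Assume saturation: I_D = (k_n/2)(V_GS − V_t)² with V_GS = V_G − I_D·R_S = 4.89 − 1.2·I_D.
Substituting gives 1.66·I_D² − 9.26·I_D + 10.3 = 0, with roots I_D = 1.53 or 4.06 mA.
The root I_D = 4.06 mA gives V_GS = 0.021 V ≤ V_t, so take I_D = 1.53 mA.
Then V_GS = 3.05 V and V_DS = V_DD − I_D(R_D+R_S) = 18 − 1.53×2.4 = 14.3 V.
Saturation requires V_DS ≥ V_GS − V_t = 1.15 V; 14.3 ≥ 1.15 ✓.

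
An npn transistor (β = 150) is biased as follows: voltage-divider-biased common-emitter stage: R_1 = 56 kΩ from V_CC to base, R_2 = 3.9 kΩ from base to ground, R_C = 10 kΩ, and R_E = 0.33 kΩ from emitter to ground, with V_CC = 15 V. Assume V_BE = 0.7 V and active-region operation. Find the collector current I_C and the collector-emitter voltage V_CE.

I_C ≈ 0.78 mA, V_CE ≈ 7 V

Thevenize the base divider: V_Th = V_CC·R_2/(R_1+R_2) = 15×3.9/59.9 = 0.977 V, R_Th = R_1‖R_2 = 3.65 kΩ.
Base-emitter loop: V_Th = I_B·R_Th + V_BE + (β+1)I_B·R_E, so I_B = (0.977 − 0.7) / (3.65 + 151×0.33) = 0.00517 mA.
I_C = β·I_B = 150×0.00517 = 0.776 mA, and I_E = (β+1)I_B = 0.781 mA.
V_CE = V_CC − I_C·R_C − I_E·R_E = 15 − 0.776×10 − 0.781×0.33 = 6.98 V.
V_CE = 6.98 V > 0.2 V confirms active-region operation.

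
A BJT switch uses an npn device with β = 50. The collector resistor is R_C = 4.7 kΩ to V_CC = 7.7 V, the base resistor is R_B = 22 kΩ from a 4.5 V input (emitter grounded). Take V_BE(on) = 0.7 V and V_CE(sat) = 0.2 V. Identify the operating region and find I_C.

Assume active: I_B = (4.5 − 0.7)/22 = 0.173 mA, giving I_C = β·I_B = 8.64 mA.
But then V_CE = 7.7 − 8.64×4.7 = -32.9 V < V_CE(sat) = 0.2 V — impossible in the active region.
So the transistor is saturated. With V_CE = 0.2 V, I_C = (V_CC − 0.2)/R_C = 7.5/4.7 = 1.6 mA.
Check: β·I_B = 8.64 mA > I_C = 1.6 mA, confirming saturation.

saturation; I_C ≈ 1.6 mA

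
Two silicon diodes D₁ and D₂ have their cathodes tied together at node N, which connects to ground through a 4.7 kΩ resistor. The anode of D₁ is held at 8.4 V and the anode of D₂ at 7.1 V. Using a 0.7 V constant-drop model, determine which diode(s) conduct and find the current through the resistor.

Assume both conduct. Then node N would need to be at both 8.4−0.7 = 7.7 V and 7.1−0.7 = 6.4 V, which is impossible.
Assume only D₁ conducts: V_N = 8.4 − 0.7 = 7.7 V, so I_R = 7.7/4.7 = 1.64 mA.
Check D₂: its anode-to-cathode voltage is 7.1 − 7.7 = -0.6 V < 0.7 V, so it is off. The assumption is consistent.

Only D₁ conducts; I_R ≈ 1.6 mA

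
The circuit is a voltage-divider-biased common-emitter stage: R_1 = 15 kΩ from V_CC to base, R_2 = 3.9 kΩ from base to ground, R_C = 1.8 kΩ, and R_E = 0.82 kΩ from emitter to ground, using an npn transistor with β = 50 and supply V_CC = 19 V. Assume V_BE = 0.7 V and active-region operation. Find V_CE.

V_CE ≈ 9.5 V

Thevenize the base divider: V_Th = V_CC·R_2/(R_1+R_2) = 19×3.9/18.9 = 3.92 V, R_Th = R_1‖R_2 = 3.1 kΩ.
Base-emitter loop: V_Th = I_B·R_Th + V_BE + (β+1)I_B·R_E, so I_B = (3.92 − 0.7) / (3.1 + 51×0.82) = 0.0717 mA.
I_C = β·I_B = 50×0.0717 = 3.59 mA, and I_E = (β+1)I_B = 3.66 mA.
V_CE = V_CC − I_C·R_C − I_E·R_E = 19 − 3.59×1.8 − 3.66×0.82 = 9.55 V.
V_CE = 9.55 V > 0.2 V confirms active-region operation.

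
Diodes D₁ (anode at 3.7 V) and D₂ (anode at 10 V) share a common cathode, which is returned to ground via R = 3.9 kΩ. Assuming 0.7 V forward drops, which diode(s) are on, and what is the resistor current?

Assume both conduct. Then node N would need to be at both 3.7−0.7 = 3 V and 10−0.7 = 9.3 V, which is impossible.
Assume only D₂ conducts: V_N = 10 − 0.7 = 9.3 V, so I_R = 9.3/3.9 = 2.38 mA.
Check D₁: its anode-to-cathode voltage is 3.7 − 9.3 = -5.6 V < 0.7 V, so it is off. The assumption is consistent.

Only D₂ conducts; I_R ≈ 2.4 mA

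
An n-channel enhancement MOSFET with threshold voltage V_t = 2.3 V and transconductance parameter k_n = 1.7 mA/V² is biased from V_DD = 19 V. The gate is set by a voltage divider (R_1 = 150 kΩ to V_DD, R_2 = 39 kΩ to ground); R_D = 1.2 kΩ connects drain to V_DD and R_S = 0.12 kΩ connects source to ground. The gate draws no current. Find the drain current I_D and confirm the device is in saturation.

I_D ≈ 1.7 mA

V_G = V_DD·R_2/(R_1+R_2) = 19×39/189 = 3.92 V.
Assume saturation: I_D = (k_n/2)(V_GS − V_t)² with V_GS = V_G − I_D·R_S = 3.92 − 0.12·I_D.
Substituting gives 0.0122·I_D² − 1.33·I_D + 2.23 = 0, with roots I_D = 1.7 or 107 mA.
The root I_D = 107 mA gives V_GS = -8.92 V ≤ V_t, so take I_D = 1.7 mA.
Then V_GS = 3.72 V and V_DS = V_DD − I_D(R_D+R_S) = 19 − 1.7×1.32 = 16.8 V.
Saturation requires V_DS ≥ V_GS − V_t = 1.42 V; 16.8 ≥ 1.42 ✓.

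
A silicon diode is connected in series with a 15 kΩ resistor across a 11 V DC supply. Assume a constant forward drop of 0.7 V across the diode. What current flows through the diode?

I ≈ 0.69 mA

KVL around the loop: 11 = V_D + I·R = 0.7 + I × 15 kΩ.
So I = (11 − 0.7) / 15 kΩ = 10.3 / 15 = 0.687 mA.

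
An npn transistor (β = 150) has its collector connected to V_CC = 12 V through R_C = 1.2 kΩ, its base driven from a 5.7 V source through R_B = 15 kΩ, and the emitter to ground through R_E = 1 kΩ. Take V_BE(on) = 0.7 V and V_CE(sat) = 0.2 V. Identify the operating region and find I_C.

active; I_C ≈ 4.5 mA

Assume active. Base-emitter loop: I_B = (V_BB − V_BE)/(R_B + (β+1)R_E) = (5.7 − 0.7)/(15 + 151×1) = 0.0301 mA.
I_C = β·I_B = 150×0.0301 = 4.52 mA.
V_CE = V_CC − I_C·R_C − I_E·R_E = 12 − 4.52×1.2 − 4.55×1 = 2.03 V > V_CE(sat), so the active-region assumption holds.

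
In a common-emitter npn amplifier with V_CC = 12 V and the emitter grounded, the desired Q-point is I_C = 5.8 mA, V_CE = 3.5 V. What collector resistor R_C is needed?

R_C ≈ 1.5 kΩ

Collector loop: V_CC = I_C·R_C + V_CE.
R_C = (V_CC − V_CE)/I_C = (12 − 3.5)/5.8 = 1.47 kΩ.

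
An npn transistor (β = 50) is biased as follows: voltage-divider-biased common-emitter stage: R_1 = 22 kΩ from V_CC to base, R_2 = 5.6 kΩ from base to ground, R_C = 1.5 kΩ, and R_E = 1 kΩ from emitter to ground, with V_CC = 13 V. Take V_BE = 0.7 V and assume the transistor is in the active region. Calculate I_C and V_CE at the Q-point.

I_C ≈ 1.7 mA, V_CE ≈ 8.6 V

Thevenize the base divider: V_Th = V_CC·R_2/(R_1+R_2) = 13×5.6/27.6 = 2.64 V, R_Th = R_1‖R_2 = 4.46 kΩ.
Base-emitter loop: V_Th = I_B·R_Th + V_BE + (β+1)I_B·R_E, so I_B = (2.64 − 0.7) / (4.46 + 51×1) = 0.0349 mA.
I_C = β·I_B = 50×0.0349 = 1.75 mA, and I_E = (β+1)I_B = 1.78 mA.
V_CE = V_CC − I_C·R_C − I_E·R_E = 13 − 1.75×1.5 − 1.78×1 = 8.6 V.
V_CE = 8.6 V > 0.2 V confirms active-region operation.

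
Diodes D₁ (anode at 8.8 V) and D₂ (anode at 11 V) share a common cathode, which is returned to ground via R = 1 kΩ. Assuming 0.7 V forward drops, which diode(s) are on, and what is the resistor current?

Assume both conduct. Then node N would need to be at both 8.8−0.7 = 8.1 V and 11−0.7 = 10.3 V, which is impossible.
Assume only D₂ conducts: V_N = 11 − 0.7 = 10.3 V, so I_R = 10.3/1 = 10.3 mA.
Check D₁: its anode-to-cathode voltage is 8.8 − 10.3 = -1.5 V < 0.7 V, so it is off. The assumption is consistent.

Only D₂ conducts; I_R ≈ 10 mA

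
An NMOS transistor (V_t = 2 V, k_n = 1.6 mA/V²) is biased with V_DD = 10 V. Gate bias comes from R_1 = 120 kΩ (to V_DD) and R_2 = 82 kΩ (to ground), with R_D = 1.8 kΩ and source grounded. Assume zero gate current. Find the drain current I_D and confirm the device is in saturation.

I_D ≈ 3.4 mA

V_G = V_DD·R_2/(R_1+R_2) = 10×82/202 = 4.06 V. With the source grounded, V_GS = V_G = 4.06 V.
Assume saturation: I_D = (k_n/2)(V_GS − V_t)² = (1.6/2)×(4.06 − 2)² = 0.8×2.06² = 3.39 mA.
V_DS = V_DD − I_D·R_D = 10 − 3.39×1.8 = 3.89 V.
Saturation requires V_DS ≥ V_GS − V_t = 2.06 V; 3.89 ≥ 2.06 ✓.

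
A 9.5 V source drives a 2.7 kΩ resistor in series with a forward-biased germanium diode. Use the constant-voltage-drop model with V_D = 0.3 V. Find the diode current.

I ≈ 3.4 mA

KVL around the loop: 9.5 = V_D + I·R = 0.3 + I × 2.7 kΩ.
So I = (9.5 − 0.3) / 2.7 kΩ = 9.2 / 2.7 = 3.41 mA.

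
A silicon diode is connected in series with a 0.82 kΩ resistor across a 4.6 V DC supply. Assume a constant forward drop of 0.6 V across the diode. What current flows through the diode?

KVL around the loop: 4.6 = V_D + I·R = 0.6 + I × 0.82 kΩ.
So I = (4.6 − 0.6) / 0.82 kΩ = 4 / 0.82 = 4.88 mA.

I ≈ 4.9 mA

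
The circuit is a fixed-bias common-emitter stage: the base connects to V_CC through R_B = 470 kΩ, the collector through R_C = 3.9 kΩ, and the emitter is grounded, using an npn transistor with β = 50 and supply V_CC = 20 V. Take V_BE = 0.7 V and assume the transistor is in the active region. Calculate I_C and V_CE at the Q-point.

I_C ≈ 2.1 mA, V_CE ≈ 12 V

Base loop: V_CC = I_B·R_B + V_BE, so I_B = (20 − 0.7)/470 kΩ = 0.0411 mA.
In the active region I_C = β·I_B = 50 × 0.0411 = 2.05 mA.
Collector loop: V_CE = V_CC − I_C·R_C = 20 − 2.05×3.9 = 12 V.
Since V_CE = 12 V > V_CE(sat) ≈ 0.2 V, the transistor is in the active region as assumed.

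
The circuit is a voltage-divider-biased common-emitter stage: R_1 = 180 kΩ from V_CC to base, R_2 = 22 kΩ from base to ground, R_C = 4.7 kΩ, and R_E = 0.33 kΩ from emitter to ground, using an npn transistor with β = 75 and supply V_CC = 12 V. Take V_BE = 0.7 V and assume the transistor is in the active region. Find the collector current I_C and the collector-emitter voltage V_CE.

I_C ≈ 1 mA, V_CE ≈ 6.9 V

Thevenize the base divider: V_Th = V_CC·R_2/(R_1+R_2) = 12×22/202 = 1.31 V, R_Th = R_1‖R_2 = 19.6 kΩ.
Base-emitter loop: V_Th = I_B·R_Th + V_BE + (β+1)I_B·R_E, so I_B = (1.31 − 0.7) / (19.6 + 76×0.33) = 0.0136 mA.
I_C = β·I_B = 75×0.0136 = 1.02 mA, and I_E = (β+1)I_B = 1.03 mA.
V_CE = V_CC − I_C·R_C − I_E·R_E = 12 − 1.02×4.7 − 1.03×0.33 = 6.87 V.
V_CE = 6.87 V > 0.2 V confirms active-region operation.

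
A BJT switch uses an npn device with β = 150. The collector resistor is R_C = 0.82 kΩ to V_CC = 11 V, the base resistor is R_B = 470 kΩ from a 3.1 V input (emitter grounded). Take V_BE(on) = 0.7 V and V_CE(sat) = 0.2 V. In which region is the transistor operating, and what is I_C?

Assume active. Base-emitter loop: I_B = (V_BB − V_BE)/R_B = (3.1 − 0.7)/470 = 0.00511 mA.
I_C = β·I_B = 150×0.00511 = 0.766 mA.
V_CE = V_CC − I_C·R_C = 11 − 0.766×0.82 = 10.4 V > V_CE(sat), so the active-region assumption holds.

active; I_C ≈ 0.77 mA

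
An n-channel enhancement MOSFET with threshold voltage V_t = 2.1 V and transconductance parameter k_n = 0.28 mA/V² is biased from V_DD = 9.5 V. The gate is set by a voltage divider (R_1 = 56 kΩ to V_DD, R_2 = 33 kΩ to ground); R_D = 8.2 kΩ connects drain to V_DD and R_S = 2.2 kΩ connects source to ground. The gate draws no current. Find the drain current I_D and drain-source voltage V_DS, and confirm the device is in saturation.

I_D ≈ 0.16 mA, V_DS ≈ 7.8 V

V_G = V_DD·R_2/(R_1+R_2) = 9.5×33/89 = 3.52 V.
Assume saturation: I_D = (k_n/2)(V_GS − V_t)² with V_GS = V_G − I_D·R_S = 3.52 − 2.2·I_D.
Substituting gives 0.678·I_D² − 1.88·I_D + 0.283 = 0, with roots I_D = 0.16 or 2.61 mA.
The root I_D = 2.61 mA gives V_GS = -2.22 V ≤ V_t, so take I_D = 0.16 mA.
Then V_GS = 3.17 V and V_DS = V_DD − I_D(R_D+R_S) = 9.5 − 0.16×10.4 = 7.83 V.
Saturation requires V_DS ≥ V_GS − V_t = 1.07 V; 7.83 ≥ 1.07 ✓.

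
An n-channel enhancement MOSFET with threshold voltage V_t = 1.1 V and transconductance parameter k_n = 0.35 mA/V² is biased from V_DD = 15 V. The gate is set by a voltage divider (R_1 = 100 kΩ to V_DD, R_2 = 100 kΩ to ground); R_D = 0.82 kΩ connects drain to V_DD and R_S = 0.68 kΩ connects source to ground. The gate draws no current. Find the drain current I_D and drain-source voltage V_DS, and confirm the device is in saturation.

V_G = V_DD·R_2/(R_1+R_2) = 15×100/200 = 7.5 V.
Assume saturation: I_D = (k_n/2)(V_GS − V_t)² with V_GS = V_G − I_D·R_S = 7.5 − 0.68·I_D.
Substituting gives 0.0809·I_D² − 2.52·I_D + 7.17 = 0, with roots I_D = 3.16 or 28 mA.
The root I_D = 28 mA gives V_GS = -11.6 V ≤ V_t, so take I_D = 3.16 mA.
Then V_GS = 5.35 V and V_DS = V_DD − I_D(R_D+R_S) = 15 − 3.16×1.5 = 10.3 V.
Saturation requires V_DS ≥ V_GS − V_t = 4.25 V; 10.3 ≥ 4.25 ✓.

I_D ≈ 3.2 mA, V_DS ≈ 10 V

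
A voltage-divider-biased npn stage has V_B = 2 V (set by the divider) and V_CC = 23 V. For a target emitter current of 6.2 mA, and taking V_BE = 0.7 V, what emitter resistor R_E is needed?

R_E ≈ 0.21 kΩ

V_E = V_B − V_BE = 2 − 0.7 = 1.3 V.
R_E = V_E / I_E = 1.3 / 6.2 = 0.21 kΩ.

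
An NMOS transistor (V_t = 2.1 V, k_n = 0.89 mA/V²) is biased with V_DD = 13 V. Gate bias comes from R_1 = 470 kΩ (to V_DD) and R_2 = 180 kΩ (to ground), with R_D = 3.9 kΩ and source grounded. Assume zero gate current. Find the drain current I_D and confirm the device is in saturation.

V_G = V_DD·R_2/(R_1+R_2) = 13×180/650 = 3.6 V. With the source grounded, V_GS = V_G = 3.6 V.
Assume saturation: I_D = (k_n/2)(V_GS − V_t)² = (0.89/2)×(3.6 − 2.1)² = 0.445×1.5² = 1 mA.
V_DS = V_DD − I_D·R_D = 13 − 1×3.9 = 9.1 V.
Saturation requires V_DS ≥ V_GS − V_t = 1.5 V; 9.1 ≥ 1.5 ✓.

I_D ≈ 1 mA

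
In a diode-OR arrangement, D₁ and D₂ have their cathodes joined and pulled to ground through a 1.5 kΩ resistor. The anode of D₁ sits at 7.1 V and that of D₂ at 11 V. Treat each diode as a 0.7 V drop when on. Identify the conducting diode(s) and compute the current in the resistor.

Assume both conduct. Then node N would need to be at both 7.1−0.7 = 6.4 V and 11−0.7 = 10.3 V, which is impossible.
Assume only D₂ conducts: V_N = 11 − 0.7 = 10.3 V, so I_R = 10.3/1.5 = 6.87 mA.
Check D₁: its anode-to-cathode voltage is 7.1 − 10.3 = -3.2 V < 0.7 V, so it is off. The assumption is consistent.

Only D₂ conducts; I_R ≈ 6.9 mA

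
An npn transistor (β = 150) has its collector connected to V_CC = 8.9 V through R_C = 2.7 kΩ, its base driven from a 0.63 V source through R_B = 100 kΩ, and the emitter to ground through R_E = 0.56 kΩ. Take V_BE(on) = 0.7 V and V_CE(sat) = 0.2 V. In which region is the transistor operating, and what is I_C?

cutoff; I_C ≈ 0

V_BB = 0.63 V ≤ V_BE(on) = 0.7 V, so the base-emitter junction is not forward biased.
The transistor is in cutoff: I_B = I_C = 0.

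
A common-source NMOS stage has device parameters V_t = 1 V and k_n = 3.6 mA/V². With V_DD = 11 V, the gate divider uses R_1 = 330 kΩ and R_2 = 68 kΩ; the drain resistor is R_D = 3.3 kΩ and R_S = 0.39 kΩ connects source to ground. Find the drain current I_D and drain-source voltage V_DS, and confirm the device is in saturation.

V_G = V_DD·R_2/(R_1+R_2) = 11×68/398 = 1.88 V.
Assume saturation: I_D = (k_n/2)(V_GS − V_t)² with V_GS = V_G − I_D·R_S = 1.88 − 0.39·I_D.
Substituting gives 0.274·I_D² − 2.23·I_D + 1.39 = 0, with roots I_D = 0.679 or 7.48 mA.
The root I_D = 7.48 mA gives V_GS = -1.04 V ≤ V_t, so take I_D = 0.679 mA.
Then V_GS = 1.61 V and V_DS = V_DD − I_D(R_D+R_S) = 11 − 0.679×3.69 = 8.49 V.
Saturation requires V_DS ≥ V_GS − V_t = 0.614 V; 8.49 ≥ 0.614 ✓.

I_D ≈ 0.68 mA, V_DS ≈ 8.5 V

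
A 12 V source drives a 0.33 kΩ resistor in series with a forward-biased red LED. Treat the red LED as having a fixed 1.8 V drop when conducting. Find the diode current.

KVL around the loop: 12 = V_D + I·R = 1.8 + I × 0.33 kΩ.
So I = (12 − 1.8) / 0.33 kΩ = 10.2 / 0.33 = 30.9 mA.

I ≈ 31 mA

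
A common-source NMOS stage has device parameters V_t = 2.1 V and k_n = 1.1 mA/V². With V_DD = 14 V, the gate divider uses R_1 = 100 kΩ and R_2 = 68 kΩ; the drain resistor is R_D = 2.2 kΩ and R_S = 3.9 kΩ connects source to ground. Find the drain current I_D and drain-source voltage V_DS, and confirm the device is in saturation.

I_D ≈ 0.64 mA, V_DS ≈ 10 V

V_G = V_DD·R_2/(R_1+R_2) = 14×68/168 = 5.67 V.
Assume saturation: I_D = (k_n/2)(V_GS − V_t)² with V_GS = V_G − I_D·R_S = 5.67 − 3.9·I_D.
Substituting gives 8.37·I_D² − 16.3·I_D + 7 = 0, with roots I_D = 0.638 or 1.31 mA.
The root I_D = 1.31 mA gives V_GS = 0.557 V ≤ V_t, so take I_D = 0.638 mA.
Then V_GS = 3.18 V and V_DS = V_DD − I_D(R_D+R_S) = 14 − 0.638×6.1 = 10.1 V.
Saturation requires V_DS ≥ V_GS − V_t = 1.08 V; 10.1 ≥ 1.08 ✓.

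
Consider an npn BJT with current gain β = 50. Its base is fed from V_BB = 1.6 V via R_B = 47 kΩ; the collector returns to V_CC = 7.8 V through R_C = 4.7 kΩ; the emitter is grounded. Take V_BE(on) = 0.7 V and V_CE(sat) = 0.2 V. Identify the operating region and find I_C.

active; I_C ≈ 0.96 mA

Assume active. Base-emitter loop: I_B = (V_BB − V_BE)/R_B = (1.6 − 0.7)/47 = 0.0191 mA.
I_C = β·I_B = 50×0.0191 = 0.957 mA.
V_CE = V_CC − I_C·R_C = 7.8 − 0.957×4.7 = 3.3 V > V_CE(sat), so the active-region assumption holds.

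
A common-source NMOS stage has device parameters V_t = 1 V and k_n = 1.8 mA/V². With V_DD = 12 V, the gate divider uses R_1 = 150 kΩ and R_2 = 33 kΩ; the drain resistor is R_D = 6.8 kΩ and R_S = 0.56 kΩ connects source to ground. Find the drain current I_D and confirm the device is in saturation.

V_G = V_DD·R_2/(R_1+R_2) = 12×33/183 = 2.16 V.
Assume saturation: I_D = (k_n/2)(V_GS − V_t)² with V_GS = V_G − I_D·R_S = 2.16 − 0.56·I_D.
Substituting gives 0.282·I_D² − 2.17·I_D + 1.22 = 0, with roots I_D = 0.609 or 7.09 mA.
The root I_D = 7.09 mA gives V_GS = -1.81 V ≤ V_t, so take I_D = 0.609 mA.
Then V_GS = 1.82 V and V_DS = V_DD − I_D(R_D+R_S) = 12 − 0.609×7.36 = 7.52 V.
Saturation requires V_DS ≥ V_GS − V_t = 0.823 V; 7.52 ≥ 0.823 ✓.

I_D ≈ 0.61 mA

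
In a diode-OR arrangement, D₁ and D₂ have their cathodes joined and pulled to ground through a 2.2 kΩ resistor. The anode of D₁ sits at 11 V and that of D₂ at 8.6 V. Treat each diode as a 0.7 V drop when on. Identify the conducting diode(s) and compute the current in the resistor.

Only D₁ conducts; I_R ≈ 4.7 mA

Assume both conduct. Then node N would need to be at both 11−0.7 = 10.3 V and 8.6−0.7 = 7.9 V, which is impossible.
Assume only D₁ conducts: V_N = 11 − 0.7 = 10.3 V, so I_R = 10.3/2.2 = 4.68 mA.
Check D₂: its anode-to-cathode voltage is 8.6 − 10.3 = -1.7 V < 0.7 V, so it is off. The assumption is consistent.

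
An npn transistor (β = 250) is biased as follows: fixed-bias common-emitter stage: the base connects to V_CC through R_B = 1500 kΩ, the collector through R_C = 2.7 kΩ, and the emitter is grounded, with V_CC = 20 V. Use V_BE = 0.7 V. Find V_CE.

V_CE ≈ 11 V

Base loop: V_CC = I_B·R_B + V_BE, so I_B = (20 − 0.7)/1500 kΩ = 0.0129 mA.
In the active region I_C = β·I_B = 250 × 0.0129 = 3.22 mA.
Collector loop: V_CE = V_CC − I_C·R_C = 20 − 3.22×2.7 = 11.3 V.
Since V_CE = 11.3 V > V_CE(sat) ≈ 0.2 V, the transistor is in the active region as assumed.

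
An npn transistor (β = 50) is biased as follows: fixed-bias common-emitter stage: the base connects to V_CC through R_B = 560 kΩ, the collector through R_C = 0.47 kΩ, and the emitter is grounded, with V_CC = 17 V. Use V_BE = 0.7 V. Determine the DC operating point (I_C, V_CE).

I_C ≈ 1.5 mA, V_CE ≈ 16 V

Base loop: V_CC = I_B·R_B + V_BE, so I_B = (17 − 0.7)/560 kΩ = 0.0291 mA.
In the active region I_C = β·I_B = 50 × 0.0291 = 1.46 mA.
Collector loop: V_CE = V_CC − I_C·R_C = 17 − 1.46×0.47 = 16.3 V.
Since V_CE = 16.3 V > V_CE(sat) ≈ 0.2 V, the transistor is in the active region as assumed.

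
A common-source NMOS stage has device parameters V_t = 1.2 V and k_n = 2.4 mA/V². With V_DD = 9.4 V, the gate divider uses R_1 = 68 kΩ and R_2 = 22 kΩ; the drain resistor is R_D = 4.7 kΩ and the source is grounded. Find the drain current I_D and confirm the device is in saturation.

I_D ≈ 1.4 mA

V_G = V_DD·R_2/(R_1+R_2) = 9.4×22/90 = 2.3 V. With the source grounded, V_GS = V_G = 2.3 V.
Assume saturation: I_D = (k_n/2)(V_GS − V_t)² = (2.4/2)×(2.3 − 1.2)² = 1.2×1.1² = 1.45 mA.
V_DS = V_DD − I_D·R_D = 9.4 − 1.45×4.7 = 2.6 V.
Saturation requires V_DS ≥ V_GS − V_t = 1.1 V; 2.6 ≥ 1.1 ✓.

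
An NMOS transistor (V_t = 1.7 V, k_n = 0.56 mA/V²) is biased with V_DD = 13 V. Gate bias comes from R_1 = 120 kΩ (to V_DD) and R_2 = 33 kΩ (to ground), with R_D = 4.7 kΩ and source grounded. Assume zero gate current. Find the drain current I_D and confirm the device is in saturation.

V_G = V_DD·R_2/(R_1+R_2) = 13×33/153 = 2.8 V. With the source grounded, V_GS = V_G = 2.8 V.
Assume saturation: I_D = (k_n/2)(V_GS − V_t)² = (0.56/2)×(2.8 − 1.7)² = 0.28×1.1² = 0.341 mA.
V_DS = V_DD − I_D·R_D = 13 − 0.341×4.7 = 11.4 V.
Saturation requires V_DS ≥ V_GS − V_t = 1.1 V; 11.4 ≥ 1.1 ✓.

I_D ≈ 0.34 mA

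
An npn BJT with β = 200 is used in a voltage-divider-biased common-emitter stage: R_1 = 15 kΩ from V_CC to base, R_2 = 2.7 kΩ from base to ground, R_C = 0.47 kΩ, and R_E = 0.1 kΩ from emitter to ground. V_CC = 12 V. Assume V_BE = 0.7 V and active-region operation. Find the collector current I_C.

I_C ≈ 10 mA

Thevenize the base divider: V_Th = V_CC·R_2/(R_1+R_2) = 12×2.7/17.7 = 1.83 V, R_Th = R_1‖R_2 = 2.29 kΩ.
Base-emitter loop: V_Th = I_B·R_Th + V_BE + (β+1)I_B·R_E, so I_B = (1.83 − 0.7) / (2.29 + 201×0.1) = 0.0505 mA.
I_C = β·I_B = 200×0.0505 = 10.1 mA, and I_E = (β+1)I_B = 10.1 mA.
V_CE = V_CC − I_C·R_C − I_E·R_E = 12 − 10.1×0.47 − 10.1×0.1 = 6.24 V.
V_CE = 6.24 V > 0.2 V confirms active-region operation.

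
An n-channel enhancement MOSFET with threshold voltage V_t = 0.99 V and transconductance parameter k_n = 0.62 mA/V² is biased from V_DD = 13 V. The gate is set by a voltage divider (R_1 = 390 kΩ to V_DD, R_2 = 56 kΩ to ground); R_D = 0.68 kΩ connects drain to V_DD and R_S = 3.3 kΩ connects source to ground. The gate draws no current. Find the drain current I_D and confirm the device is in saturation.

I_D ≈ 0.061 mA

V_G = V_DD·R_2/(R_1+R_2) = 13×56/446 = 1.63 V.
Assume saturation: I_D = (k_n/2)(V_GS − V_t)² with V_GS = V_G − I_D·R_S = 1.63 − 3.3·I_D.
Substituting gives 3.38·I_D² − 2.31·I_D + 0.128 = 0, with roots I_D = 0.0606 or 0.625 mA.
The root I_D = 0.625 mA gives V_GS = -0.43 V ≤ V_t, so take I_D = 0.0606 mA.
Then V_GS = 1.43 V and V_DS = V_DD − I_D(R_D+R_S) = 13 − 0.0606×3.98 = 12.8 V.
Saturation requires V_DS ≥ V_GS − V_t = 0.442 V; 12.8 ≥ 0.442 ✓.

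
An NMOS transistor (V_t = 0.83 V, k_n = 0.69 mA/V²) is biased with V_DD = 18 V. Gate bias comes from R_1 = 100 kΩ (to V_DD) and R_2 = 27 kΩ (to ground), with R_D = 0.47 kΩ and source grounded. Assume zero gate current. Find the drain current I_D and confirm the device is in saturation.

I_D ≈ 3.1 mA

V_G = V_DD·R_2/(R_1+R_2) = 18×27/127 = 3.83 V. With the source grounded, V_GS = V_G = 3.83 V.
Assume saturation: I_D = (k_n/2)(V_GS − V_t)² = (0.69/2)×(3.83 − 0.83)² = 0.345×3² = 3.1 mA.
V_DS = V_DD − I_D·R_D = 18 − 3.1×0.47 = 16.5 V.
Saturation requires V_DS ≥ V_GS − V_t = 3 V; 16.5 ≥ 3 ✓.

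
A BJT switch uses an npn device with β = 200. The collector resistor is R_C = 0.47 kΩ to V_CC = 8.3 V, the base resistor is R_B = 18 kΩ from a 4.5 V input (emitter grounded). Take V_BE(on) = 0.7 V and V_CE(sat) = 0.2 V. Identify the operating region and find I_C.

saturation; I_C ≈ 17 mA

Assume active: I_B = (4.5 − 0.7)/18 = 0.211 mA, giving I_C = β·I_B = 42.2 mA.
But then V_CE = 8.3 − 42.2×0.47 = -11.5 V < V_CE(sat) = 0.2 V — impossible in the active region.
So the transistor is saturated. With V_CE = 0.2 V, I_C = (V_CC − 0.2)/R_C = 8.1/0.47 = 17.2 mA.
Check: β·I_B = 42.2 mA > I_C = 17.2 mA, confirming saturation.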